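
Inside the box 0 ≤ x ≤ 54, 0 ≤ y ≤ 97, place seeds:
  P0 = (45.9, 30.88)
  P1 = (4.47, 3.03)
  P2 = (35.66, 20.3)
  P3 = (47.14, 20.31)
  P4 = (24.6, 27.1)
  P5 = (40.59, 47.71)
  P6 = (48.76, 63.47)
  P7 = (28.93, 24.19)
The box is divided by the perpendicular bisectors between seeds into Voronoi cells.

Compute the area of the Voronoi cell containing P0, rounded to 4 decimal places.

1. box [0,54]×[0,97]: [(0, 0) (54, 0) (54, 97) (0, 97)]
2. ⊥bis P0·P1 via (25.185,16.955): [(0, 54.4205) (36.5825, 0) (54, 0) (54, 97) (0, 97)]  |A|=4242.5819
3. ⊥bis P0·P2 via (40.78,25.59): [(0, 65.0595) (54, 12.7948) (54, 97) (0, 97)]  |A|=3135.9331
4. ⊥bis P0·P3 via (46.52,25.595): [(0, 65.0595) (41.3959, 24.9939) (54, 26.4725) (54, 97) (0, 97)]  |A|=3049.7359
5. ⊥bis P0·P4 via (35.25,28.99): [(34.8317, 31.3472) (41.3959, 24.9939) (54, 26.4725) (54, 97) (23.1806, 97)]  |A|=1732.5282
6. ⊥bis P0·P5 via (43.245,39.295): [(33.9421, 36.3599) (34.8317, 31.3472) (41.3959, 24.9939) (54, 26.4725) (54, 42.6883)]  |A|=253.3933
7. ⊥bis P0·P6 via (47.33,47.175): [(33.9421, 36.3599) (34.8317, 31.3472) (41.3959, 24.9939) (54, 26.4725) (54, 42.6883)]  |A|=253.3933
8. ⊥bis P0·P7 via (37.415,27.535): [(33.9421, 36.3599) (33.9471, 36.3318) (36.5788, 29.6562) (41.3959, 24.9939) (54, 26.4725) (54, 42.6883)]  |A|=249.7869
9. canonical 6-gon: [(33.9421, 36.3599) (33.9471, 36.3318) (36.5788, 29.6562) (41.3959, 24.9939) (54, 26.4725) (54, 42.6883)]
10. shoelace: 249.7869

Area of P0's cell: 249.7869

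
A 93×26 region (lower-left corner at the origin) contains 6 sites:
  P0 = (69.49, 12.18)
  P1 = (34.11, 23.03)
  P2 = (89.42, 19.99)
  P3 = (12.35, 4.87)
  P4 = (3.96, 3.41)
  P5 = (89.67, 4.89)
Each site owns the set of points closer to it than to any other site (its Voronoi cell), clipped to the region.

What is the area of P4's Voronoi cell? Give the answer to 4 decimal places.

1. box [0,93]×[0,26]: [(0, 0) (93, 0) (93, 26) (0, 26)]
2. ⊥bis P4·P0 via (36.725,7.795): [(0, 0) (37.7682, 0) (34.2886, 26) (0, 26)]  |A|=936.7385
3. ⊥bis P4·P1 via (19.035,13.22): [(0, 0) (27.6379, 0) (10.7185, 26) (0, 26)]  |A|=498.6323
4. ⊥bis P4·P2 via (46.69,11.7): [(0, 0) (27.6379, 0) (10.7185, 26) (0, 26)]  |A|=498.6323
5. ⊥bis P4·P3 via (8.155,4.14): [(0, 0) (8.8754, 0) (4.351, 26) (0, 26)]  |A|=171.9435
6. ⊥bis P4·P5 via (46.815,4.15): [(0, 0) (8.8754, 0) (4.351, 26) (0, 26)]  |A|=171.9435
7. canonical 4-gon: [(0, 0) (8.8754, 0) (4.351, 26) (0, 26)]
8. shoelace: 171.9435

Area of P4's cell: 171.9435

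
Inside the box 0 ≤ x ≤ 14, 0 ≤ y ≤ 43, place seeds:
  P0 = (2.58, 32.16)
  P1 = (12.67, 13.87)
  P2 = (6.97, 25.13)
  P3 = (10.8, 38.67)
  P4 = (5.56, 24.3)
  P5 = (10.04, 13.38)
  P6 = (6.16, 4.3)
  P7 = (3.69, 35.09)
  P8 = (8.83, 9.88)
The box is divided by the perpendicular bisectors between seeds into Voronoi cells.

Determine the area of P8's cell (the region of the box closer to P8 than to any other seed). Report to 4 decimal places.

Area of P8's cell: 70.6494

1. box [0,14]×[0,43]: [(0, 0) (14, 0) (14, 43) (0, 43)]
2. ⊥bis P8·P0 via (5.705,21.02): [(0, 19.4196) (0, 0) (14, 0) (14, 23.3469)]  |A|=299.3658
3. ⊥bis P8·P1 via (10.75,11.875): [(2.2537, 20.0519) (0, 19.4196) (0, 0) (14, 0) (14, 8.7472)]  |A|=213.6197
4. ⊥bis P8·P2 via (7.9,17.505): [(5.2375, 17.1803) (0, 16.5415) (0, 0) (14, 0) (14, 8.7472)]  |A|=201.9034
5. ⊥bis P8·P3 via (9.815,24.275): [(5.2375, 17.1803) (0, 16.5415) (0, 0) (14, 0) (14, 8.7472)]  |A|=201.9034
6. ⊥bis P8·P4 via (7.195,17.09): [(5.6867, 16.748) (0, 15.4584) (0, 0) (14, 0) (14, 8.7472)]  |A|=197.5483
7. ⊥bis P8·P5 via (9.435,11.63): [(11.8845, 10.7832) (0, 14.8918) (0, 0) (14, 0) (14, 8.7472)]  |A|=173.2254
8. ⊥bis P8·P6 via (7.495,7.09): [(11.8845, 10.7832) (0, 14.8918) (0, 10.6763) (14, 3.9774) (14, 8.7472)]  |A|=70.6494
9. ⊥bis P8·P7 via (6.26,22.485): [(11.8845, 10.7832) (0, 14.8918) (0, 10.6763) (14, 3.9774) (14, 8.7472)]  |A|=70.6494
10. canonical 5-gon: [(11.8845, 10.7832) (0, 14.8918) (0, 10.6763) (14, 3.9774) (14, 8.7472)]
11. shoelace: 70.6494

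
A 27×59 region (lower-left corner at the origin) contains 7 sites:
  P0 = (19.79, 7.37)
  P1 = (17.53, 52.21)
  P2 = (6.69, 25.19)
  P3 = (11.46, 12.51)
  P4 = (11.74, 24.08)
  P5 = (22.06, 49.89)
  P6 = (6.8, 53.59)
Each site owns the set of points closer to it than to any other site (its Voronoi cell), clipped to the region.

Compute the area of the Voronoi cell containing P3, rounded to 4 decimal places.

Area of P3's cell: 265.2269

1. box [0,27]×[0,59]: [(0, 0) (27, 0) (27, 59) (0, 59)]
2. ⊥bis P3·P0 via (15.625,9.94): [(0, 0) (9.4916, 0) (27, 28.3746) (27, 59) (0, 59)]  |A|=1344.6026
3. ⊥bis P3·P1 via (14.495,32.36): [(0, 34.5762) (0, 0) (9.4916, 0) (27, 28.3746) (27, 30.448)]  |A|=629.4302
4. ⊥bis P3·P2 via (9.075,18.85): [(0, 15.4361) (0, 0) (9.4916, 0) (24.7649, 24.7523)]  |A|=308.6056
5. ⊥bis P3·P4 via (11.6,18.295): [(7.8414, 18.386) (0, 15.4361) (0, 0) (9.4916, 0) (20.6454, 18.0761)]  |A|=265.2269
6. ⊥bis P3·P5 via (16.76,31.2): [(7.8414, 18.386) (0, 15.4361) (0, 0) (9.4916, 0) (20.6454, 18.0761)]  |A|=265.2269
7. ⊥bis P3·P6 via (9.13,33.05): [(7.8414, 18.386) (0, 15.4361) (0, 0) (9.4916, 0) (20.6454, 18.0761)]  |A|=265.2269
8. canonical 5-gon: [(7.8414, 18.386) (0, 15.4361) (0, 0) (9.4916, 0) (20.6454, 18.0761)]
9. shoelace: 265.2269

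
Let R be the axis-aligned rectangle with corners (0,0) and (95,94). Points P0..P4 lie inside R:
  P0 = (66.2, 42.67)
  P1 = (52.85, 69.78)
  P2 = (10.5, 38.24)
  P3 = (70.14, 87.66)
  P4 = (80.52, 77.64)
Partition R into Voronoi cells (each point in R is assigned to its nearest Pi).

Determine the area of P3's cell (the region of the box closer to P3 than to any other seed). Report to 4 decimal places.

Area of P3's cell: 412.0583

1. box [0,95]×[0,94]: [(0, 0) (95, 0) (95, 94) (0, 94)]
2. ⊥bis P3·P0 via (68.17,65.165): [(0, 71.135) (95, 62.8154) (95, 94) (0, 94)]  |A|=2567.3583
3. ⊥bis P3·P1 via (61.495,78.72): [(76.2437, 64.4579) (95, 62.8154) (95, 94) (45.6936, 94)]  |A|=1020.7601
4. ⊥bis P3·P2 via (40.32,62.95): [(76.2437, 64.4579) (95, 62.8154) (95, 94) (45.6936, 94)]  |A|=1020.7601
5. ⊥bis P3·P4 via (75.33,82.65): [(66.6884, 73.6979) (86.2864, 94) (45.6936, 94)]  |A|=412.0583
6. canonical 3-gon: [(66.6884, 73.6979) (86.2864, 94) (45.6936, 94)]
7. shoelace: 412.0583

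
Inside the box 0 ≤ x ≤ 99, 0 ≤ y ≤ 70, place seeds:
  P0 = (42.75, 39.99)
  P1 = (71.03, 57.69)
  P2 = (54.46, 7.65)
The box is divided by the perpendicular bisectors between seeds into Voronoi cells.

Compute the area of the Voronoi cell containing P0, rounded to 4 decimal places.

Area of P0's cell: 3026.0496

1. box [0,99]×[0,70]: [(0, 0) (99, 0) (99, 70) (0, 70)]
2. ⊥bis P0·P1 via (56.89,48.84): [(0, 0) (87.4582, 0) (43.6463, 70) (0, 70)]  |A|=4588.6564
3. ⊥bis P0·P2 via (48.605,23.82): [(0, 6.2206) (68.1257, 30.8883) (43.6463, 70) (0, 70)]  |A|=3026.0496
4. canonical 4-gon: [(0, 6.2206) (68.1257, 30.8883) (43.6463, 70) (0, 70)]
5. shoelace: 3026.0496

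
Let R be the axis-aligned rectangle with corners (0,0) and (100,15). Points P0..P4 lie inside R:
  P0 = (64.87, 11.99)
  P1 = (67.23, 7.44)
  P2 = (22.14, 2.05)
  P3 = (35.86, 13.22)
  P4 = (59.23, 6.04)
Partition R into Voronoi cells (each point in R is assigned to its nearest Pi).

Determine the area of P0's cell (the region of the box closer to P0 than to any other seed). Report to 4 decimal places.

1. box [0,100]×[0,15]: [(0, 0) (100, 0) (100, 15) (0, 15)]
2. ⊥bis P0·P1 via (66.05,9.715): [(0, 0) (47.3198, 0) (76.2393, 15) (0, 15)]  |A|=926.6933
3. ⊥bis P0·P2 via (43.505,7.02): [(45.138, 0) (47.3198, 0) (76.2393, 15) (41.6487, 15)]  |A|=275.7932
4. ⊥bis P0·P3 via (50.365,12.605): [(49.887, 1.3316) (76.2393, 15) (50.4665, 15)]  |A|=176.1367
5. ⊥bis P0·P4 via (62.05,9.015): [(62.9874, 8.1265) (76.2393, 15) (55.736, 15)]  |A|=70.4649
6. canonical 3-gon: [(62.9874, 8.1265) (76.2393, 15) (55.736, 15)]
7. shoelace: 70.4649

Area of P0's cell: 70.4649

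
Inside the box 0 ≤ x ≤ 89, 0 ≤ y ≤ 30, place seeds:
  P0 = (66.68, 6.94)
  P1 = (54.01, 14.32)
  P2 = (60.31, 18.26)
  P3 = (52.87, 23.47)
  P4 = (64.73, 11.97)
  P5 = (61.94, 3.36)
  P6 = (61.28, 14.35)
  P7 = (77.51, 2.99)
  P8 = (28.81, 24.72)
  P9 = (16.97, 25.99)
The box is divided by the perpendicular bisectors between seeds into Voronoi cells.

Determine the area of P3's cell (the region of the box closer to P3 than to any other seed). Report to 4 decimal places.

Area of P3's cell: 212.7315

1. box [0,89]×[0,30]: [(0, 0) (89, 0) (89, 30) (0, 30)]
2. ⊥bis P3·P0 via (59.775,15.205): [(0, 0) (41.5752, 0) (77.484, 30) (0, 30)]  |A|=1785.8887
3. ⊥bis P3·P1 via (53.44,18.895): [(0, 12.2369) (66.0762, 20.4693) (77.484, 30) (0, 30)]  |A|=956.0957
4. ⊥bis P3·P2 via (56.59,20.865): [(0, 12.2369) (55.3797, 19.1367) (62.987, 30) (0, 30)]  |A|=833.9817
5. ⊥bis P3·P4 via (58.8,17.72): [(0, 12.2369) (55.3797, 19.1367) (62.987, 30) (0, 30)]  |A|=833.9817
6. ⊥bis P3·P5 via (57.405,13.415): [(0, 12.2369) (55.3797, 19.1367) (62.987, 30) (0, 30)]  |A|=833.9817
7. ⊥bis P3·P6 via (57.075,18.91): [(0, 12.2369) (55.3797, 19.1367) (62.987, 30) (0, 30)]  |A|=833.9817
8. ⊥bis P3·P7 via (65.19,13.23): [(0, 12.2369) (55.3797, 19.1367) (62.987, 30) (0, 30)]  |A|=833.9817
9. ⊥bis P3·P8 via (40.84,24.095): [(40.486, 17.2811) (55.3797, 19.1367) (62.987, 30) (41.1468, 30)]  |A|=212.7315
10. ⊥bis P3·P9 via (34.92,24.73): [(40.486, 17.2811) (55.3797, 19.1367) (62.987, 30) (41.1468, 30)]  |A|=212.7315
11. canonical 4-gon: [(40.486, 17.2811) (55.3797, 19.1367) (62.987, 30) (41.1468, 30)]
12. shoelace: 212.7315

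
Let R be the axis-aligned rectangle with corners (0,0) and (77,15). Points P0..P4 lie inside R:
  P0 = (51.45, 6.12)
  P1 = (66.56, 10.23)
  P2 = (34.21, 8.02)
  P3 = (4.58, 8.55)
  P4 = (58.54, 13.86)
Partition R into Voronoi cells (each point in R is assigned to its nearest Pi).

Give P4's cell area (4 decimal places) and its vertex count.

Area of P4's cell: 66.7816 (3 vertices)

1. box [0,77]×[0,15]: [(0, 0) (77, 0) (77, 15) (0, 15)]
2. ⊥bis P4·P0 via (54.995,9.99): [(65.9009, 0) (77, 0) (77, 15) (49.5257, 15)]  |A|=289.3008
3. ⊥bis P4·P1 via (62.55,12.045): [(59.6782, 5.7001) (63.8875, 15) (49.5257, 15)]  |A|=66.7816
4. ⊥bis P4·P2 via (46.375,10.94): [(59.6782, 5.7001) (63.8875, 15) (49.5257, 15)]  |A|=66.7816
5. ⊥bis P4·P3 via (31.56,11.205): [(59.6782, 5.7001) (63.8875, 15) (49.5257, 15)]  |A|=66.7816
6. canonical 3-gon: [(59.6782, 5.7001) (63.8875, 15) (49.5257, 15)]
7. shoelace: 66.7816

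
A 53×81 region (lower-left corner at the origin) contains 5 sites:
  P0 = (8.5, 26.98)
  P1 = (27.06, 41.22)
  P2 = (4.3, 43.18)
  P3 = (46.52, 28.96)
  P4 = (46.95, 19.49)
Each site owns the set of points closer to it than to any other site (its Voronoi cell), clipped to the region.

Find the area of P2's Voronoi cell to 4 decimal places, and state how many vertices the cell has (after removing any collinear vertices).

Area of P2's cell: 778.0143 (4 vertices)

1. box [0,53]×[0,81]: [(0, 0) (53, 0) (53, 81) (0, 81)]
2. ⊥bis P2·P0 via (6.4,35.08): [(0, 33.4207) (53, 47.1615) (53, 81) (0, 81)]  |A|=2157.5711
3. ⊥bis P2·P1 via (15.68,42.2): [(0, 33.4207) (15.2648, 37.3783) (19.0213, 81) (0, 81)]  |A|=778.0143
4. ⊥bis P2·P3 via (25.41,36.07): [(0, 33.4207) (15.2648, 37.3783) (19.0213, 81) (0, 81)]  |A|=778.0143
5. ⊥bis P2·P4 via (25.625,31.335): [(0, 33.4207) (15.2648, 37.3783) (19.0213, 81) (0, 81)]  |A|=778.0143
6. canonical 4-gon: [(0, 33.4207) (15.2648, 37.3783) (19.0213, 81) (0, 81)]
7. shoelace: 778.0143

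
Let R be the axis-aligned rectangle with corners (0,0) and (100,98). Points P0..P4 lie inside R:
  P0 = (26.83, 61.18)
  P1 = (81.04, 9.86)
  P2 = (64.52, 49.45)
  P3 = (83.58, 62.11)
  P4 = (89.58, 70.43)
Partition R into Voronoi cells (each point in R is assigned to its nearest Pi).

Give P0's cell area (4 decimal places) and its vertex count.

1. box [0,100]×[0,98]: [(0, 0) (100, 0) (100, 98) (0, 98)]
2. ⊥bis P0·P1 via (53.935,35.52): [(0, 0) (20.3086, 0) (100, 84.1791) (100, 98) (0, 98)]  |A|=6445.8265
3. ⊥bis P0·P2 via (45.675,55.315): [(0, 0) (20.3086, 0) (32.4517, 12.8269) (58.9596, 98) (0, 98)]  |A|=4231.2666
4. ⊥bis P0·P3 via (55.205,61.645): [(0, 0) (20.3086, 0) (32.4517, 12.8269) (54.8268, 84.721) (54.6092, 98) (0, 98)]  |A|=4202.3827
5. ⊥bis P0·P4 via (58.205,65.805): [(0, 0) (20.3086, 0) (32.4517, 12.8269) (54.8268, 84.721) (54.7531, 89.2221) (53.4591, 98) (0, 98)]  |A|=4197.3349
6. canonical 7-gon: [(0, 0) (20.3086, 0) (32.4517, 12.8269) (54.8268, 84.721) (54.7531, 89.2221) (53.4591, 98) (0, 98)]
7. shoelace: 4197.3349

Area of P0's cell: 4197.3349 (7 vertices)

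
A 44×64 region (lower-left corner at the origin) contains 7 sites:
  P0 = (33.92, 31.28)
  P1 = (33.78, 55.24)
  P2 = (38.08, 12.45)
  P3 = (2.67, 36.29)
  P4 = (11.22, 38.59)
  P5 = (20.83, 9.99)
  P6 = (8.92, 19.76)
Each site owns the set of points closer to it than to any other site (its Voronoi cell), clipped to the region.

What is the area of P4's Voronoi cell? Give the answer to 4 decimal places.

1. box [0,44]×[0,64]: [(0, 0) (44, 0) (44, 64) (0, 64)]
2. ⊥bis P4·P0 via (22.57,34.935): [(0, 0) (11.32, 0) (31.9297, 64) (0, 64)]  |A|=1383.9906
3. ⊥bis P4·P1 via (22.5,46.915): [(0, 0) (11.32, 0) (25.2347, 43.2097) (9.8907, 64) (0, 64)]  |A|=1154.8917
4. ⊥bis P4·P2 via (24.65,25.52): [(0, 0.191) (17.0101, 17.6697) (25.2347, 43.2097) (9.8907, 64) (0, 64)]  |A|=1053.2564
5. ⊥bis P4·P3 via (6.945,37.44): [(0, 63.2573) (13.2913, 13.8484) (17.0101, 17.6697) (25.2347, 43.2097) (9.8907, 64) (0, 64)]  |A|=634.141
6. ⊥bis P4·P5 via (16.025,24.29): [(0, 63.2573) (10.9419, 22.582) (19.5202, 25.4644) (25.2347, 43.2097) (9.8907, 64) (0, 64)]  |A|=583.5974
7. ⊥bis P4·P6 via (10.07,29.175): [(0, 63.2573) (9.1377, 29.2889) (20.3123, 27.924) (25.2347, 43.2097) (9.8907, 64) (0, 64)]  |A|=537.9477
8. canonical 6-gon: [(0, 63.2573) (9.1377, 29.2889) (20.3123, 27.924) (25.2347, 43.2097) (9.8907, 64) (0, 64)]
9. shoelace: 537.9477

Area of P4's cell: 537.9477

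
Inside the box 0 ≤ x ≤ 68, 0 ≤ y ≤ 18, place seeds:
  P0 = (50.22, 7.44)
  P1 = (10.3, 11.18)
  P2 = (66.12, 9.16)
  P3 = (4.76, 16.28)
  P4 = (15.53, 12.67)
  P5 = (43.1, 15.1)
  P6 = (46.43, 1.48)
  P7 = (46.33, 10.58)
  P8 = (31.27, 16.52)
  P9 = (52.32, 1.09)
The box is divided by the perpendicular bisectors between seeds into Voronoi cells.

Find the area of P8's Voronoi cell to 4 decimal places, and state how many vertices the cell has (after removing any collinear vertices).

1. box [0,68]×[0,18]: [(0, 0) (68, 0) (68, 18) (0, 18)]
2. ⊥bis P8·P0 via (40.745,11.98): [(0, 0) (35.0047, 0) (43.6295, 18) (0, 18)]  |A|=707.7081
3. ⊥bis P8·P1 via (20.785,13.85): [(24.3119, 0) (35.0047, 0) (43.6295, 18) (19.7282, 18)]  |A|=311.3472
4. ⊥bis P8·P2 via (48.695,12.84): [(24.3119, 0) (35.0047, 0) (43.6295, 18) (19.7282, 18)]  |A|=311.3472
5. ⊥bis P8·P3 via (18.015,16.4): [(24.3119, 0) (35.0047, 0) (43.6295, 18) (19.7282, 18)]  |A|=311.3472
6. ⊥bis P8·P4 via (23.4,14.595): [(26.9699, 0) (35.0047, 0) (43.6295, 18) (22.5671, 18)]  |A|=261.8744
7. ⊥bis P8·P5 via (37.185,15.81): [(26.9699, 0) (35.0047, 0) (35.3817, 0.7868) (37.4479, 18) (22.5671, 18)]  |A|=208.6715
8. ⊥bis P8·P6 via (38.85,9): [(26.9699, 0) (29.9212, 0) (36.0259, 6.1533) (37.4479, 18) (22.5671, 18)]  |A|=192.2731
9. ⊥bis P8·P7 via (38.8,13.55): [(26.9699, 0) (29.9212, 0) (35.788, 5.9136) (36.0886, 6.6755) (37.4479, 18) (22.5671, 18)]  |A|=192.2185
10. ⊥bis P8·P9 via (41.795,8.805): [(26.9699, 0) (29.9212, 0) (35.788, 5.9136) (36.0886, 6.6755) (37.4479, 18) (22.5671, 18)]  |A|=192.2185
11. canonical 6-gon: [(26.9699, 0) (29.9212, 0) (35.788, 5.9136) (36.0886, 6.6755) (37.4479, 18) (22.5671, 18)]
12. shoelace: 192.2185

Area of P8's cell: 192.2185 (6 vertices)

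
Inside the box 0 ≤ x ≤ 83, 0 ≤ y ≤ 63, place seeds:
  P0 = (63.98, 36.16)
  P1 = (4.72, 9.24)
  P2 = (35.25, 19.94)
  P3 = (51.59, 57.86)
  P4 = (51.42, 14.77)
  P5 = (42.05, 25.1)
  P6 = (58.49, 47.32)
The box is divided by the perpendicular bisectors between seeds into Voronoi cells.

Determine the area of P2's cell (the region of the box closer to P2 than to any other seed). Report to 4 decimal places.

1. box [0,83]×[0,63]: [(0, 0) (83, 0) (83, 63) (0, 63)]
2. ⊥bis P2·P0 via (49.615,28.05): [(0, 0) (65.4511, 0) (29.8834, 63) (0, 63)]  |A|=3003.0364
3. ⊥bis P2·P1 via (19.985,14.59): [(25.0984, 0) (65.4511, 0) (29.8834, 63) (3.0185, 63)]  |A|=2117.3529
4. ⊥bis P2·P3 via (43.42,38.9): [(5.7806, 55.1191) (25.0984, 0) (65.4511, 0) (43.5118, 38.8605)]  |A|=1666.8755
5. ⊥bis P2·P4 via (43.335,17.355): [(5.7806, 55.1191) (25.0984, 0) (37.7861, 0) (47.7887, 31.2848) (43.5118, 38.8605)]  |A|=1234.1291
6. ⊥bis P2·P5 via (38.65,22.52): [(17.8642, 49.9122) (5.7806, 55.1191) (25.0984, 0) (37.7861, 0) (43.108, 16.6451)]  |A|=897.9758
7. ⊥bis P2·P6 via (46.87,33.63): [(17.8642, 49.9122) (5.7806, 55.1191) (25.0984, 0) (37.7861, 0) (43.108, 16.6451)]  |A|=897.9758
8. canonical 5-gon: [(17.8642, 49.9122) (5.7806, 55.1191) (25.0984, 0) (37.7861, 0) (43.108, 16.6451)]
9. shoelace: 897.9758

Area of P2's cell: 897.9758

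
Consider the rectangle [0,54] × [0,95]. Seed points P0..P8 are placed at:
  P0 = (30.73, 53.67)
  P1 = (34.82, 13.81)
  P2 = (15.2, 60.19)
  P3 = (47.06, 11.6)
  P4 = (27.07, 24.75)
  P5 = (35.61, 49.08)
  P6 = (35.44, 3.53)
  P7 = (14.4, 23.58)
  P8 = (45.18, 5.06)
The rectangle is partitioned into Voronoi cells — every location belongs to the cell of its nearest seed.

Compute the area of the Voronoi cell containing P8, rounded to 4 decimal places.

Area of P8's cell: 110.5108

1. box [0,54]×[0,95]: [(0, 0) (54, 0) (54, 95) (0, 95)]
2. ⊥bis P8·P0 via (37.955,29.365): [(0, 18.0823) (0, 0) (54, 0) (54, 34.1346)]  |A|=1409.8576
3. ⊥bis P8·P1 via (40,9.435): [(32.0312, 0) (54, 0) (54, 26.011)]  |A|=285.7146
4. ⊥bis P8·P2 via (30.19,32.625): [(32.0312, 0) (54, 0) (54, 26.011)]  |A|=285.7146
5. ⊥bis P8·P3 via (46.12,8.33): [(40.4446, 9.9614) (32.0312, 0) (54, 0) (54, 6.0648)]  |A|=150.5256
6. ⊥bis P8·P4 via (36.125,14.905): [(40.4446, 9.9614) (32.0312, 0) (54, 0) (54, 6.0648)]  |A|=150.5256
7. ⊥bis P8·P5 via (40.395,27.07): [(40.4446, 9.9614) (32.0312, 0) (54, 0) (54, 6.0648)]  |A|=150.5256
8. ⊥bis P8·P6 via (40.31,4.295): [(40.4446, 9.9614) (39.5806, 8.9384) (40.9847, 0) (54, 0) (54, 6.0648)]  |A|=110.5108
9. ⊥bis P8·P7 via (29.79,14.32): [(40.4446, 9.9614) (39.5806, 8.9384) (40.9847, 0) (54, 0) (54, 6.0648)]  |A|=110.5108
10. canonical 5-gon: [(40.4446, 9.9614) (39.5806, 8.9384) (40.9847, 0) (54, 0) (54, 6.0648)]
11. shoelace: 110.5108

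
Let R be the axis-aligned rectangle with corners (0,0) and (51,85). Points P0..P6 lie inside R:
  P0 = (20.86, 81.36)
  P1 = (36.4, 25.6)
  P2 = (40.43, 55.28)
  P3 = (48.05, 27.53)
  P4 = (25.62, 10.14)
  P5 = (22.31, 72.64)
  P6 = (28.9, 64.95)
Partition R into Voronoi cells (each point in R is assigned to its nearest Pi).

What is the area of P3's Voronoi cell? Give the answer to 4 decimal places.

Area of P3's cell: 307.8952

1. box [0,51]×[0,85]: [(0, 0) (51, 0) (51, 85) (0, 85)]
2. ⊥bis P3·P0 via (34.455,54.445): [(0, 37.0415) (0, 0) (51, 0) (51, 62.802)]  |A|=2546.0093
3. ⊥bis P3·P1 via (42.225,26.565): [(37.3629, 55.9138) (46.6259, 0) (51, 0) (51, 62.802)]  |A|=550.5045
4. ⊥bis P3·P2 via (44.24,41.405): [(39.9612, 40.2301) (46.6259, 0) (51, 0) (51, 43.2613)]  |A|=326.7619
5. ⊥bis P3·P4 via (36.835,18.835): [(39.9612, 40.2301) (45.3183, 7.8931) (51, 0.5647) (51, 43.2613)]  |A|=307.8952
6. ⊥bis P3·P5 via (35.18,50.085): [(39.9612, 40.2301) (45.3183, 7.8931) (51, 0.5647) (51, 43.2613)]  |A|=307.8952
7. ⊥bis P3·P6 via (38.475,46.24): [(39.9612, 40.2301) (45.3183, 7.8931) (51, 0.5647) (51, 43.2613)]  |A|=307.8952
8. canonical 4-gon: [(39.9612, 40.2301) (45.3183, 7.8931) (51, 0.5647) (51, 43.2613)]
9. shoelace: 307.8952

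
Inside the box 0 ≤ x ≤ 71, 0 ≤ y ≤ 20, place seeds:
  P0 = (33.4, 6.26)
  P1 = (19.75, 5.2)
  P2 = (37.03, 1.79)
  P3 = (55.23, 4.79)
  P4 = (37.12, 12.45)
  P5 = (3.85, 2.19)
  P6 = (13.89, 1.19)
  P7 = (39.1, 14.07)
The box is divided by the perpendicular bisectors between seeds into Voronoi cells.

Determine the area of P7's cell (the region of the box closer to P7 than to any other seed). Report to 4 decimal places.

1. box [0,71]×[0,20]: [(0, 0) (71, 0) (71, 20) (0, 20)]
2. ⊥bis P7·P0 via (36.25,10.165): [(50.1778, 0) (71, 0) (71, 20) (22.7743, 20)]  |A|=690.4784
3. ⊥bis P7·P1 via (29.425,9.635): [(25.6286, 17.9168) (50.1778, 0) (71, 0) (71, 20) (24.6737, 20)]  |A|=688.5001
4. ⊥bis P7·P2 via (38.065,7.93): [(25.6286, 17.9168) (39.687, 7.6566) (71, 2.3783) (71, 20) (24.6737, 20)]  |A|=571.5515
5. ⊥bis P7·P3 via (47.165,9.43): [(25.6286, 17.9168) (39.687, 7.6566) (45.5738, 6.6643) (53.2462, 20) (24.6737, 20)]  |A|=229.1444
6. ⊥bis P7·P4 via (38.11,13.26): [(43.1758, 7.0685) (45.5738, 6.6643) (53.2462, 20) (32.5955, 20)]  |A|=151.063
7. ⊥bis P7·P5 via (21.475,8.13): [(43.1758, 7.0685) (45.5738, 6.6643) (53.2462, 20) (32.5955, 20)]  |A|=151.063
8. ⊥bis P7·P6 via (26.495,7.63): [(43.1758, 7.0685) (45.5738, 6.6643) (53.2462, 20) (32.5955, 20)]  |A|=151.063
9. canonical 4-gon: [(43.1758, 7.0685) (45.5738, 6.6643) (53.2462, 20) (32.5955, 20)]
10. shoelace: 151.063

Area of P7's cell: 151.0630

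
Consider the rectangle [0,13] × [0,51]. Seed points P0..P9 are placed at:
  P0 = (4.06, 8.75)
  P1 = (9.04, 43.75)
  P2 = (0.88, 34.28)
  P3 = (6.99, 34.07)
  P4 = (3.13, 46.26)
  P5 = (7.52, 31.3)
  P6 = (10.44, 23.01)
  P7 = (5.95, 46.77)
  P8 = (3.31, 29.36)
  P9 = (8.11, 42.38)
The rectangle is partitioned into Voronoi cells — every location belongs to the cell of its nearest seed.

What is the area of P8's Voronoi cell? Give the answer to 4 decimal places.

1. box [0,13]×[0,51]: [(0, 0) (13, 0) (13, 51) (0, 51)]
2. ⊥bis P8·P0 via (3.685,19.055): [(0, 18.9209) (13, 19.394) (13, 51) (0, 51)]  |A|=413.9533
3. ⊥bis P8·P1 via (6.175,36.555): [(0, 39.0138) (0, 18.9209) (13, 19.394) (13, 33.8373)]  |A|=224.4859
4. ⊥bis P8·P2 via (2.095,31.82): [(9.2239, 35.341) (0, 30.7853) (0, 18.9209) (13, 19.394) (13, 33.8373)]  |A|=186.5363
5. ⊥bis P8·P3 via (5.15,31.715): [(3.8844, 32.7038) (0, 30.7853) (0, 18.9209) (13, 19.394) (13, 25.5817)]  |A|=139.9154
6. ⊥bis P8·P4 via (3.22,37.81): [(3.8844, 32.7038) (0, 30.7853) (0, 18.9209) (13, 19.394) (13, 25.5817)]  |A|=139.9154
7. ⊥bis P8·P5 via (5.415,30.33): [(4.5668, 32.1707) (3.8844, 32.7038) (0, 30.7853) (0, 18.9209) (10.4964, 19.3029)]  |A|=97.4463
8. ⊥bis P8·P6 via (6.875,26.185): [(7.1716, 26.518) (4.5668, 32.1707) (3.8844, 32.7038) (0, 30.7853) (0, 18.9209) (0.4192, 18.9362)]  |A|=60.4823
9. ⊥bis P8·P7 via (4.63,38.065): [(7.1716, 26.518) (4.5668, 32.1707) (3.8844, 32.7038) (0, 30.7853) (0, 18.9209) (0.4192, 18.9362)]  |A|=60.4823
10. ⊥bis P8·P9 via (5.71,35.87): [(7.1716, 26.518) (4.5668, 32.1707) (3.8844, 32.7038) (0, 30.7853) (0, 18.9209) (0.4192, 18.9362)]  |A|=60.4823
11. canonical 6-gon: [(7.1716, 26.518) (4.5668, 32.1707) (3.8844, 32.7038) (0, 30.7853) (0, 18.9209) (0.4192, 18.9362)]
12. shoelace: 60.4823

Area of P8's cell: 60.4823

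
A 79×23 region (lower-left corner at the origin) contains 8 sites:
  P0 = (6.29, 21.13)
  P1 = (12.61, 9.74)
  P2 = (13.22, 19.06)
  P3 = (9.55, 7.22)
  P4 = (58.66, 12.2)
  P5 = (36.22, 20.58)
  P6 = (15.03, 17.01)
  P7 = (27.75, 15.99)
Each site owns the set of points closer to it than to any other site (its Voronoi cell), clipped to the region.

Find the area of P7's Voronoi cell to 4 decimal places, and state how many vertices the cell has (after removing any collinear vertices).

1. box [0,79]×[0,23]: [(0, 0) (79, 0) (79, 23) (0, 23)]
2. ⊥bis P7·P0 via (17.02,18.56): [(12.5746, 0) (79, 0) (79, 23) (18.0834, 23)]  |A|=1464.4325
3. ⊥bis P7·P1 via (20.18,12.865): [(17.317, 19.8002) (25.4908, 0) (79, 0) (79, 23) (18.0834, 23)]  |A|=1336.5602
4. ⊥bis P7·P2 via (20.485,17.525): [(19.7305, 13.9539) (25.4908, 0) (79, 0) (79, 23) (21.6418, 23)]  |A|=1314.3642
5. ⊥bis P7·P3 via (18.65,11.605): [(19.7305, 13.9539) (25.4908, 0) (79, 0) (79, 23) (21.6418, 23)]  |A|=1314.3642
6. ⊥bis P7·P4 via (43.205,14.095): [(19.7305, 13.9539) (25.4908, 0) (41.4768, 0) (44.2969, 23) (21.6418, 23)]  |A|=483.7609
7. ⊥bis P7·P5 via (31.985,18.285): [(19.7305, 13.9539) (25.4908, 0) (41.4768, 0) (41.5537, 0.6277) (29.4299, 23) (21.6418, 23)]  |A|=317.4564
8. ⊥bis P7·P6 via (21.39,16.5): [(20.9491, 11.0019) (25.4908, 0) (41.4768, 0) (41.5537, 0.6277) (29.4299, 23) (21.9112, 23)]  |A|=307.507
9. canonical 6-gon: [(20.9491, 11.0019) (25.4908, 0) (41.4768, 0) (41.5537, 0.6277) (29.4299, 23) (21.9112, 23)]
10. shoelace: 307.507

Area of P7's cell: 307.5070 (6 vertices)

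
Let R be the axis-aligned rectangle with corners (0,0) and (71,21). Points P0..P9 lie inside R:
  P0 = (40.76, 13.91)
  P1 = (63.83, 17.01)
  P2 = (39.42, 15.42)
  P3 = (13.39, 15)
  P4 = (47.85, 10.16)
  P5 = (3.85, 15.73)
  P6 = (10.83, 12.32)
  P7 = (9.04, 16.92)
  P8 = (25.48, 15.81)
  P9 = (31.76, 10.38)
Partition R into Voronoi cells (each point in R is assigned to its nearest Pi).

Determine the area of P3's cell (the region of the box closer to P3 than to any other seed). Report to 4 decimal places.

Area of P3's cell: 81.9836

1. box [0,71]×[0,21]: [(0, 0) (71, 0) (71, 21) (0, 21)]
2. ⊥bis P3·P0 via (27.075,14.455): [(0, 0) (26.4993, 0) (27.3357, 21) (0, 21)]  |A|=565.2674
3. ⊥bis P3·P1 via (38.61,16.005): [(0, 0) (26.4993, 0) (27.3357, 21) (0, 21)]  |A|=565.2674
4. ⊥bis P3·P2 via (26.405,15.21): [(0, 0) (26.4993, 0) (26.6069, 2.6998) (26.3116, 21) (0, 21)]  |A|=555.897
5. ⊥bis P3·P4 via (30.62,12.58): [(0, 0) (26.4993, 0) (26.6069, 2.6998) (26.3116, 21) (0, 21)]  |A|=555.897
6. ⊥bis P3·P5 via (8.62,15.365): [(7.4443, 0) (26.4993, 0) (26.6069, 2.6998) (26.3116, 21) (9.0512, 21)]  |A|=382.6946
7. ⊥bis P3·P6 via (12.11,13.66): [(8.7361, 16.8828) (26.4103, 0) (26.4993, 0) (26.6069, 2.6998) (26.3116, 21) (9.0512, 21)]  |A|=222.5948
8. ⊥bis P3·P7 via (11.215,15.96): [(10.7663, 14.9435) (26.4103, 0) (26.4993, 0) (26.6069, 2.6998) (26.3116, 21) (13.4396, 21)]  |A|=204.8209
9. ⊥bis P3·P8 via (19.435,15.405): [(10.7663, 14.9435) (20.0607, 6.0653) (19.0601, 21) (13.4396, 21)]  |A|=81.9836
10. ⊥bis P3·P9 via (22.575,12.69): [(10.7663, 14.9435) (20.0607, 6.0653) (19.0601, 21) (13.4396, 21)]  |A|=81.9836
11. canonical 4-gon: [(10.7663, 14.9435) (20.0607, 6.0653) (19.0601, 21) (13.4396, 21)]
12. shoelace: 81.9836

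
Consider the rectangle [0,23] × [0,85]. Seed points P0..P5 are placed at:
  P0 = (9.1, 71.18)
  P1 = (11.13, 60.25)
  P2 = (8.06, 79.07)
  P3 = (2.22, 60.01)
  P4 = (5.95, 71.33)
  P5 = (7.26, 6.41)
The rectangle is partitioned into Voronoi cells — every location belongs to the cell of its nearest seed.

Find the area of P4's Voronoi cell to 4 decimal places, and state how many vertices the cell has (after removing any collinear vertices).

Area of P4's cell: 76.6655 (5 vertices)

1. box [0,23]×[0,85]: [(0, 0) (23, 0) (23, 85) (0, 85)]
2. ⊥bis P4·P0 via (7.525,71.255): [(0, 0) (4.1319, 0) (8.1795, 85) (0, 85)]  |A|=523.2357
3. ⊥bis P4·P1 via (8.54,65.79): [(0, 61.7975) (7.2357, 65.1802) (8.1795, 85) (0, 85)]  |A|=165.0017
4. ⊥bis P4·P2 via (7.005,75.2): [(0, 77.1096) (0, 61.7975) (7.2357, 65.1802) (7.7038, 75.0095)]  |A|=93.7501
5. ⊥bis P4·P3 via (4.085,65.67): [(0, 77.1096) (0, 67.016) (6.5476, 64.8585) (7.2357, 65.1802) (7.7038, 75.0095)]  |A|=76.6655
6. ⊥bis P4·P5 via (6.605,38.87): [(0, 77.1096) (0, 67.016) (6.5476, 64.8585) (7.2357, 65.1802) (7.7038, 75.0095)]  |A|=76.6655
7. canonical 5-gon: [(0, 77.1096) (0, 67.016) (6.5476, 64.8585) (7.2357, 65.1802) (7.7038, 75.0095)]
8. shoelace: 76.6655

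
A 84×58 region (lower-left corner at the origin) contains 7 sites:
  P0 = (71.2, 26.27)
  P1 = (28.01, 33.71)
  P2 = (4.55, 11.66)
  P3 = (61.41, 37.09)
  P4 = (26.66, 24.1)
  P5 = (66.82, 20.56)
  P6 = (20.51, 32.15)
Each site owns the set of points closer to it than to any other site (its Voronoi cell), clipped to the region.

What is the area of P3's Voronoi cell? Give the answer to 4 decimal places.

Area of P3's cell: 1027.1601

1. box [0,84]×[0,58]: [(0, 0) (84, 0) (84, 58) (0, 58)]
2. ⊥bis P3·P0 via (66.305,31.68): [(0, 0) (31.292, 0) (84, 47.6905) (84, 58) (0, 58)]  |A|=3615.1627
3. ⊥bis P3·P1 via (44.71,35.4): [(46.8663, 14.0918) (84, 47.6905) (84, 58) (42.4229, 58)]  |A|=1104.2013
4. ⊥bis P3·P2 via (32.98,24.375): [(46.8663, 14.0918) (84, 47.6905) (84, 58) (42.4229, 58)]  |A|=1104.2013
5. ⊥bis P3·P4 via (44.035,30.595): [(45.6273, 26.3353) (49.3605, 16.3485) (84, 47.6905) (84, 58) (42.4229, 58)]  |A|=1087.5345
6. ⊥bis P3·P5 via (64.115,28.825): [(45.6273, 26.3353) (46.8134, 23.1625) (62.6025, 28.33) (84, 47.6905) (84, 58) (42.4229, 58)]  |A|=1027.1601
7. ⊥bis P3·P6 via (40.96,34.62): [(45.6273, 26.3353) (46.8134, 23.1625) (62.6025, 28.33) (84, 47.6905) (84, 58) (42.4229, 58)]  |A|=1027.1601
8. canonical 6-gon: [(45.6273, 26.3353) (46.8134, 23.1625) (62.6025, 28.33) (84, 47.6905) (84, 58) (42.4229, 58)]
9. shoelace: 1027.1601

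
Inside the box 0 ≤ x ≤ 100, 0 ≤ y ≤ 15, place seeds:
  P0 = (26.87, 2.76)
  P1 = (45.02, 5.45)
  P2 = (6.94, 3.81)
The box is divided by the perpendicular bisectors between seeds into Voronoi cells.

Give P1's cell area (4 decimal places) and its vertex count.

Area of P1's cell: 968.3726 (4 vertices)

1. box [0,100]×[0,15]: [(0, 0) (100, 0) (100, 15) (0, 15)]
2. ⊥bis P1·P0 via (35.945,4.105): [(36.5534, 0) (100, 0) (100, 15) (34.3303, 15)]  |A|=968.3726
3. ⊥bis P1·P2 via (25.98,4.63): [(36.5534, 0) (100, 0) (100, 15) (34.3303, 15)]  |A|=968.3726
4. canonical 4-gon: [(36.5534, 0) (100, 0) (100, 15) (34.3303, 15)]
5. shoelace: 968.3726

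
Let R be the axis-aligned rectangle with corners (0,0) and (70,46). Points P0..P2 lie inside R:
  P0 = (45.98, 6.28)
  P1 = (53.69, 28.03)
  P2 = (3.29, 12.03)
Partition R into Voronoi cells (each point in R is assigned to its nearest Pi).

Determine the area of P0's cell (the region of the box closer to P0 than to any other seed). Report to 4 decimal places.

Area of P0's cell: 805.9355

1. box [0,70]×[0,46]: [(0, 0) (70, 0) (70, 46) (0, 46)]
2. ⊥bis P0·P1 via (49.835,17.155): [(0, 34.8206) (0, 0) (70, 0) (70, 10.0069)]  |A|=1568.9626
3. ⊥bis P0·P2 via (24.635,9.155): [(26.8118, 25.3163) (23.4019, 0) (70, 0) (70, 10.0069)]  |A|=805.9355
4. canonical 4-gon: [(26.8118, 25.3163) (23.4019, 0) (70, 0) (70, 10.0069)]
5. shoelace: 805.9355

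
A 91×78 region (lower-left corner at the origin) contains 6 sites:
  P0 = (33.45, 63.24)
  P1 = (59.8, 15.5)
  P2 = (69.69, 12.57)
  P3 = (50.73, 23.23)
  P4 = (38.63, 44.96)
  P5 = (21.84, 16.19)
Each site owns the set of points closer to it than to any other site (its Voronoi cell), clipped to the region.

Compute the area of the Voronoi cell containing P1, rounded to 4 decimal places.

1. box [0,91]×[0,78]: [(0, 0) (91, 0) (91, 78) (0, 78)]
2. ⊥bis P1·P0 via (46.625,39.37): [(0, 13.6354) (0, 0) (91, 0) (91, 63.8627)]  |A|=3526.1643
3. ⊥bis P1·P2 via (64.745,14.035): [(77.2602, 56.279) (0, 13.6354) (0, 0) (60.587, 0)]  |A|=2231.6261
4. ⊥bis P1·P3 via (55.265,19.365): [(72.2168, 39.2553) (38.761, 0) (60.587, 0)]  |A|=428.3941
5. ⊥bis P1·P4 via (49.215,30.23): [(72.2168, 39.2553) (38.761, 0) (60.587, 0)]  |A|=428.3941
6. ⊥bis P1·P5 via (40.82,15.845): [(72.2168, 39.2553) (40.5706, 2.1233) (40.532, 0) (60.587, 0)]  |A|=426.5139
7. canonical 4-gon: [(72.2168, 39.2553) (40.5706, 2.1233) (40.532, 0) (60.587, 0)]
8. shoelace: 426.5139

Area of P1's cell: 426.5139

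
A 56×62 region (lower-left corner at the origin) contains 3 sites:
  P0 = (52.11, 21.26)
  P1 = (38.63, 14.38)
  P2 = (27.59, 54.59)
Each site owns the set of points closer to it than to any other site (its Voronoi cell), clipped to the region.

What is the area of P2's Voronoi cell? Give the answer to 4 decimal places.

1. box [0,56]×[0,62]: [(0, 0) (56, 0) (56, 62) (0, 62)]
2. ⊥bis P2·P0 via (39.85,37.925): [(0, 8.6084) (56, 49.8061) (56, 62) (0, 62)]  |A|=1836.393
3. ⊥bis P2·P1 via (33.11,34.485): [(0, 25.3944) (36.403, 35.3891) (56, 49.8061) (56, 62) (0, 62)]  |A|=1530.8636
4. canonical 5-gon: [(0, 25.3944) (36.403, 35.3891) (56, 49.8061) (56, 62) (0, 62)]
5. shoelace: 1530.8636

Area of P2's cell: 1530.8636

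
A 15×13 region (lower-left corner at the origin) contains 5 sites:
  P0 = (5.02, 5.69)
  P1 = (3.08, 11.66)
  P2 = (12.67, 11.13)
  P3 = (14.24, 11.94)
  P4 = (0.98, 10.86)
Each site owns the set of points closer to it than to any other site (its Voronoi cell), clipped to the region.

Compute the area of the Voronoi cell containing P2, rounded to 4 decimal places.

Area of P2's cell: 53.5237

1. box [0,15]×[0,13]: [(0, 0) (15, 0) (15, 13) (0, 13)]
2. ⊥bis P2·P0 via (8.845,8.41): [(14.8254, 0) (15, 0) (15, 13) (5.581, 13)]  |A|=62.3581
3. ⊥bis P2·P1 via (7.875,11.395): [(7.7919, 9.891) (14.8254, 0) (15, 0) (15, 13) (7.9637, 13)]  |A|=58.6541
4. ⊥bis P2·P3 via (13.455,11.535): [(7.7919, 9.891) (14.8254, 0) (15, 0) (15, 8.5404) (12.6992, 13) (7.9637, 13)]  |A|=53.5237
5. ⊥bis P2·P4 via (6.825,10.995): [(7.7919, 9.891) (14.8254, 0) (15, 0) (15, 8.5404) (12.6992, 13) (7.9637, 13)]  |A|=53.5237
6. canonical 6-gon: [(7.7919, 9.891) (14.8254, 0) (15, 0) (15, 8.5404) (12.6992, 13) (7.9637, 13)]
7. shoelace: 53.5237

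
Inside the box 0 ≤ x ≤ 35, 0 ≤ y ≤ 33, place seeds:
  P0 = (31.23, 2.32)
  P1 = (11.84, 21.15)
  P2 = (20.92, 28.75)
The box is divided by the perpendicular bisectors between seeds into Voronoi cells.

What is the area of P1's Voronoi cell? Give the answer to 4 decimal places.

Area of P1's cell: 570.4874

1. box [0,35]×[0,33]: [(0, 0) (35, 0) (35, 33) (0, 33)]
2. ⊥bis P1·P0 via (21.535,11.735): [(0, 0) (10.1389, 0) (35, 25.6004) (35, 33) (0, 33)]  |A|=836.7726
3. ⊥bis P1·P2 via (16.38,24.95): [(0, 0) (10.1389, 0) (24.707, 15.0014) (9.6421, 33) (0, 33)]  |A|=570.4874
4. canonical 5-gon: [(0, 0) (10.1389, 0) (24.707, 15.0014) (9.6421, 33) (0, 33)]
5. shoelace: 570.4874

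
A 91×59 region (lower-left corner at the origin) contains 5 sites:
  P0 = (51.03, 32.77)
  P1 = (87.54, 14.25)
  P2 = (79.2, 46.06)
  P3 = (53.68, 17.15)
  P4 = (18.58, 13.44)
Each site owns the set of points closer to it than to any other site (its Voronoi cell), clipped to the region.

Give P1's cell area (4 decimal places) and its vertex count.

1. box [0,91]×[0,59]: [(0, 0) (91, 0) (91, 59) (0, 59)]
2. ⊥bis P1·P0 via (69.285,23.51): [(57.3594, 0) (91, 0) (91, 59) (87.2876, 59)]  |A|=1101.9148
3. ⊥bis P1·P2 via (83.37,30.155): [(71.0122, 26.915) (57.3594, 0) (91, 0) (91, 32.1554)]  |A|=774.0772
4. ⊥bis P1·P3 via (70.61,15.7): [(71.5834, 27.0648) (69.2653, 0) (91, 0) (91, 32.1554)]  |A|=606.297
5. ⊥bis P1·P4 via (53.06,13.845): [(71.5834, 27.0648) (69.2653, 0) (91, 0) (91, 32.1554)]  |A|=606.297
6. canonical 4-gon: [(71.5834, 27.0648) (69.2653, 0) (91, 0) (91, 32.1554)]
7. shoelace: 606.297

Area of P1's cell: 606.2970 (4 vertices)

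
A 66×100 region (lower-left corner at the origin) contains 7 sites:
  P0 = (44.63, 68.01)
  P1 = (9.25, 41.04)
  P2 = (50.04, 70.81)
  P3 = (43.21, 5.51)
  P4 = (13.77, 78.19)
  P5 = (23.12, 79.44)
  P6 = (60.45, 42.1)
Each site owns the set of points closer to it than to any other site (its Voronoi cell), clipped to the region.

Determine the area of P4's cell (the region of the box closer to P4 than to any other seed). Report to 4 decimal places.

Area of P4's cell: 737.0667

1. box [0,66]×[0,100]: [(0, 0) (66, 0) (66, 100) (0, 100)]
2. ⊥bis P4·P0 via (29.2,73.1): [(0, 0) (5.086, 0) (38.0737, 100) (0, 100)]  |A|=2157.9844
3. ⊥bis P4·P1 via (11.51,59.615): [(0, 61.0154) (24.2407, 58.0661) (38.0737, 100) (0, 100)]  |A|=1270.7956
4. ⊥bis P4·P2 via (31.905,74.5): [(0, 61.0154) (24.2407, 58.0661) (35.5159, 92.2462) (37.0936, 100) (0, 100)]  |A|=1266.9959
5. ⊥bis P4·P3 via (28.49,41.85): [(0, 61.0154) (24.2407, 58.0661) (35.5159, 92.2462) (37.0936, 100) (0, 100)]  |A|=1266.9959
6. ⊥bis P4·P5 via (18.445,78.815): [(0, 61.0154) (21.169, 58.4398) (15.6128, 100) (0, 100)]  |A|=737.0667
7. ⊥bis P4·P6 via (37.11,60.145): [(0, 61.0154) (21.169, 58.4398) (15.6128, 100) (0, 100)]  |A|=737.0667
8. canonical 4-gon: [(0, 61.0154) (21.169, 58.4398) (15.6128, 100) (0, 100)]
9. shoelace: 737.0667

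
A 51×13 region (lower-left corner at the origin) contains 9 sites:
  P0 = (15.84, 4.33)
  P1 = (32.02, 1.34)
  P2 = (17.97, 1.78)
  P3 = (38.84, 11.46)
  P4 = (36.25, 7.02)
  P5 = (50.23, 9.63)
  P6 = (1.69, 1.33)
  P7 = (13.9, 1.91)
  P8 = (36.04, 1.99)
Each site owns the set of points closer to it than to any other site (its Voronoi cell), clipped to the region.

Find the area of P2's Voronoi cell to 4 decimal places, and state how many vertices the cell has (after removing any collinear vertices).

Area of P2's cell: 55.7282 (4 vertices)

1. box [0,51]×[0,13]: [(0, 0) (51, 0) (51, 13) (0, 13)]
2. ⊥bis P2·P0 via (16.905,3.055): [(13.2476, 0) (51, 0) (51, 13) (28.811, 13)]  |A|=389.6192
3. ⊥bis P2·P1 via (24.995,1.56): [(25.2604, 10.0342) (13.2476, 0) (24.9461, 0)]  |A|=58.6928
4. ⊥bis P2·P3 via (28.405,6.62): [(25.2604, 10.0342) (13.2476, 0) (24.9461, 0)]  |A|=58.6928
5. ⊥bis P2·P4 via (27.11,4.4): [(25.2604, 10.0342) (13.2476, 0) (24.9461, 0)]  |A|=58.6928
6. ⊥bis P2·P5 via (34.1,5.705): [(25.2604, 10.0342) (13.2476, 0) (24.9461, 0)]  |A|=58.6928
7. ⊥bis P2·P6 via (9.83,1.555): [(25.2604, 10.0342) (13.2476, 0) (24.9461, 0)]  |A|=58.6928
8. ⊥bis P2·P7 via (15.935,1.845): [(25.2604, 10.0342) (15.9481, 2.2557) (15.8761, 0) (24.9461, 0)]  |A|=55.7282
9. ⊥bis P2·P8 via (27.005,1.885): [(25.2604, 10.0342) (15.9481, 2.2557) (15.8761, 0) (24.9461, 0)]  |A|=55.7282
10. canonical 4-gon: [(25.2604, 10.0342) (15.9481, 2.2557) (15.8761, 0) (24.9461, 0)]
11. shoelace: 55.7282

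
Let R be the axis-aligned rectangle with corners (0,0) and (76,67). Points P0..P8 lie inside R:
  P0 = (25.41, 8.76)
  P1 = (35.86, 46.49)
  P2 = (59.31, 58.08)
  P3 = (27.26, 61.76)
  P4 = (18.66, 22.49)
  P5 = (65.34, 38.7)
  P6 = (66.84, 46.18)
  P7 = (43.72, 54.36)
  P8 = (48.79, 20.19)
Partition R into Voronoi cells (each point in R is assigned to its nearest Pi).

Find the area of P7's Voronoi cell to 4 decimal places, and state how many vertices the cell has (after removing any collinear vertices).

Area of P7's cell: 309.1485 (6 vertices)

1. box [0,76]×[0,67]: [(0, 0) (76, 0) (76, 67) (0, 67)]
2. ⊥bis P7·P0 via (34.565,31.56): [(0, 45.4391) (76, 14.9224) (76, 67) (0, 67)]  |A|=2798.2648
3. ⊥bis P7·P1 via (39.79,50.425): [(74.8925, 15.3671) (76, 14.9224) (76, 67) (23.1939, 67)]  |A|=1392.1036
4. ⊥bis P7·P2 via (51.515,56.22): [(56.9988, 33.238) (48.9427, 67) (23.1939, 67)]  |A|=434.6654
5. ⊥bis P7·P3 via (35.49,58.06): [(34.4536, 55.7546) (56.9988, 33.238) (48.9427, 67) (39.5092, 67)]  |A|=342.9298
6. ⊥bis P7·P4 via (31.19,38.425): [(34.4536, 55.7546) (56.9988, 33.238) (48.9427, 67) (39.5092, 67)]  |A|=342.9298
7. ⊥bis P7·P5 via (54.53,46.53): [(34.4536, 55.7546) (49.9798, 40.2481) (54.0013, 45.8001) (48.9427, 67) (39.5092, 67)]  |A|=309.3496
8. ⊥bis P7·P6 via (55.28,50.27): [(34.4536, 55.7546) (49.9798, 40.2481) (53.4094, 44.9829) (53.8794, 46.3113) (48.9427, 67) (39.5092, 67)]  |A|=309.1485
9. ⊥bis P7·P8 via (46.255,37.275): [(34.4536, 55.7546) (49.9798, 40.2481) (53.4094, 44.9829) (53.8794, 46.3113) (48.9427, 67) (39.5092, 67)]  |A|=309.1485
10. canonical 6-gon: [(34.4536, 55.7546) (49.9798, 40.2481) (53.4094, 44.9829) (53.8794, 46.3113) (48.9427, 67) (39.5092, 67)]
11. shoelace: 309.1485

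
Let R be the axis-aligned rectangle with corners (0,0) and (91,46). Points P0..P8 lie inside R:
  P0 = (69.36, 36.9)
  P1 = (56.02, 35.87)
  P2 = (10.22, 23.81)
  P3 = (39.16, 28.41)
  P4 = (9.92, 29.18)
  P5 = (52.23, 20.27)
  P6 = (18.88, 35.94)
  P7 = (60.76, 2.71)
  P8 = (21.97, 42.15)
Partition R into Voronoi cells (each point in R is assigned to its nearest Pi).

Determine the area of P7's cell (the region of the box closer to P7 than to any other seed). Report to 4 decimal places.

Area of P7's cell: 669.5290

1. box [0,91]×[0,46]: [(0, 0) (91, 0) (91, 46) (0, 46)]
2. ⊥bis P7·P0 via (65.06,19.805): [(0, 36.1699) (0, 0) (91, 0) (91, 13.2802)]  |A|=2249.9782
3. ⊥bis P7·P1 via (58.39,19.29): [(63.9486, 20.0846) (0, 10.9435) (0, 0) (91, 0) (91, 13.2802)]  |A|=1443.3832
4. ⊥bis P7·P2 via (35.49,13.26): [(63.9486, 20.0846) (36.7139, 16.1915) (29.9541, 0) (91, 0) (91, 13.2802)]  |A|=999.9919
5. ⊥bis P7·P3 via (49.96,15.56): [(63.9486, 20.0846) (53.5799, 18.6024) (31.4465, 0) (91, 0) (91, 13.2802)]  |A|=857.7156
6. ⊥bis P7·P4 via (35.34,15.945): [(63.9486, 20.0846) (53.5799, 18.6024) (31.4465, 0) (91, 0) (91, 13.2802)]  |A|=857.7156
7. ⊥bis P7·P5 via (56.495,11.49): [(70.6947, 18.3877) (32.8415, 0) (91, 0) (91, 13.2802)]  |A|=669.529
8. ⊥bis P7·P6 via (39.82,19.325): [(70.6947, 18.3877) (32.8415, 0) (91, 0) (91, 13.2802)]  |A|=669.529
9. ⊥bis P7·P8 via (41.365,22.43): [(70.6947, 18.3877) (32.8415, 0) (91, 0) (91, 13.2802)]  |A|=669.529
10. canonical 4-gon: [(70.6947, 18.3877) (32.8415, 0) (91, 0) (91, 13.2802)]
11. shoelace: 669.529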